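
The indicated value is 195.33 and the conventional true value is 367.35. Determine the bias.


Systematic error = measured - true
= 195.33 - 367.35
= -172.0200

-172.0200


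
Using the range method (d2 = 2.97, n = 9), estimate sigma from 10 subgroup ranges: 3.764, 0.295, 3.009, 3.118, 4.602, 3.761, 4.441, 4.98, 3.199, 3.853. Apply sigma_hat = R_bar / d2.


R_bar = (3.764 + 0.295 + 3.009 + 3.118 + 4.602 + 3.761 + 4.441 + 4.98 + 3.199 + 3.853) / 10
R_bar = 35.022 / 10 = 3.5022
sigma_hat = R_bar / d2 = 3.5022 / 2.97 = 1.1792

1.1792


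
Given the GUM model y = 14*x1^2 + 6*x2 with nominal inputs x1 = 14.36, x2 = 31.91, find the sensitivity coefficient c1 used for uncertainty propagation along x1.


y = 14*x1^2 + 6*x2
dy/dx1 = 2*14*x1
Evaluate at x1 = 14.36: c1 = 28 * 14.36
c1 = 402.0800

402.0800


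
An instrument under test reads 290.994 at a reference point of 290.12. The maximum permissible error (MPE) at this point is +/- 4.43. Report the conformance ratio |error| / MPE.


e = indication - reference = 290.994 - 290.12 = 0.8740
|e| = 0.8740
ratio = |e| / MPE = 0.8740 / 4.43
ratio = 0.1973

0.1973


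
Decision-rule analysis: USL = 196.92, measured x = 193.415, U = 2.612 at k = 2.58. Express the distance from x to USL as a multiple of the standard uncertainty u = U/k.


u = U / k = 2.612 / 2.58 = 1.0124031
margin = |USL - x| = |196.92 - 193.415| = 3.505
z = margin / u = 3.505 / 1.0124031
z = 3.4621

3.4621


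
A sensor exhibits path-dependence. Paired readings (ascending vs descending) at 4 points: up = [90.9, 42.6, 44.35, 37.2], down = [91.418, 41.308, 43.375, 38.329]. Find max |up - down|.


|90.9 - 91.418| = 0.5180
|42.6 - 41.308| = 1.2920
|44.35 - 43.375| = 0.9750
|37.2 - 38.329| = 1.1290
hysteresis = max(diffs) = 1.2920

1.2920


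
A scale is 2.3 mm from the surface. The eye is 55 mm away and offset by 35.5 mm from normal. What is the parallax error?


error = h * offset / d
= 2.3 * 35.5 / 55
= 1.4845

1.4845


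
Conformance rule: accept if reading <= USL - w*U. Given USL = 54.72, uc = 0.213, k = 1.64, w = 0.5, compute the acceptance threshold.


U = k * uc = 1.64 * 0.213 = 0.34932
guard band g = w * U = 0.5 * 0.34932 = 0.17466
AL = USL - g = 54.72 - 0.17466
AL = 54.5453

54.5453


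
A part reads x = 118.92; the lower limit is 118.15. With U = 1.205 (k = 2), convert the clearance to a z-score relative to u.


u = U / k = 1.205 / 2 = 0.6025
margin = |LSL - x| = |118.15 - 118.92| = 0.77
z = margin / u = 0.77 / 0.6025
z = 1.2780

1.2780


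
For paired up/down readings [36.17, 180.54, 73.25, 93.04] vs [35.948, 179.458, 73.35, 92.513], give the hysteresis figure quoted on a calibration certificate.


|36.17 - 35.948| = 0.2220
|180.54 - 179.458| = 1.0820
|73.25 - 73.35| = 0.1000
|93.04 - 92.513| = 0.5270
hysteresis = max(diffs) = 1.0820

1.0820


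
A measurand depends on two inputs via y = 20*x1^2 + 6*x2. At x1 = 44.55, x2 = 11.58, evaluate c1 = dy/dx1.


y = 20*x1^2 + 6*x2
dy/dx1 = 2*20*x1
Evaluate at x1 = 44.55: c1 = 40 * 44.55
c1 = 1782.0000

1782.0000


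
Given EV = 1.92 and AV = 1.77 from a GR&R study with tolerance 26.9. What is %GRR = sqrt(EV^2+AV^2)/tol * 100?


GRR = sqrt(EV^2 + AV^2) = sqrt(1.92^2 + 1.77^2) = 2.6113789
%GRR = GRR / tol * 100 = 2.6113789 / 26.9 * 100
%GRR = 9.7077

9.7077


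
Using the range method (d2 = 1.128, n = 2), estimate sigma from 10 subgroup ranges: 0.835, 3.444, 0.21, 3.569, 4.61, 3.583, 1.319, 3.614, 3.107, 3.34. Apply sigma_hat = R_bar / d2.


R_bar = (0.835 + 3.444 + 0.21 + 3.569 + 4.61 + 3.583 + 1.319 + 3.614 + 3.107 + 3.34) / 10
R_bar = 27.631 / 10 = 2.7631
sigma_hat = R_bar / d2 = 2.7631 / 1.128 = 2.4496

2.4496


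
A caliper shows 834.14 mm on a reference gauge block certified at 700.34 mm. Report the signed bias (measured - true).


Systematic error = measured - true
= 834.14 - 700.34
= 133.8000

133.8000


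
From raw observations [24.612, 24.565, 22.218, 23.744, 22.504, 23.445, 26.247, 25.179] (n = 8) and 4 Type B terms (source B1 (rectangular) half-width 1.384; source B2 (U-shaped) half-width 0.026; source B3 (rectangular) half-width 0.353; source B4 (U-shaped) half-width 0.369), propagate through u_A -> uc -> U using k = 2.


mean = (24.612 + 24.565 + 22.218 + 23.744 + 22.504 + 23.445 + 26.247 + 25.179) / 8 = 24.06425
s = sqrt(sum((x - mean)^2)/(n-1)) = 1.3568291
u_A = s / sqrt(n) = 1.3568291 / sqrt(8) = 0.47971153
u_B1 = 1.384 / sqrt(3) = 0.79905277
u_B2 = 0.026 / sqrt(2) = 0.018384776
u_B3 = 0.353 / sqrt(3) = 0.20380465
u_B4 = 0.369 / sqrt(2) = 0.2609224
uc = sqrt(0.47971153^2 + 0.79905277^2 + 0.018384776^2 + 0.20380465^2 + 0.2609224^2) = 0.98922359
U = k * uc = 2 * 0.98922359
U = 1.9784

1.9784


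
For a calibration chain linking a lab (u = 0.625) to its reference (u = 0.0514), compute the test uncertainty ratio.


TUR = u_lab / u_ref
= 0.625 / 0.0514
= 12.1595

12.1595


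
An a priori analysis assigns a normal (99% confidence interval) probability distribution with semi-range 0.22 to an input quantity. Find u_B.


u_B = half_width / 2.576
u_B = 0.22 / 2.576
u_B = 0.0854

0.0854


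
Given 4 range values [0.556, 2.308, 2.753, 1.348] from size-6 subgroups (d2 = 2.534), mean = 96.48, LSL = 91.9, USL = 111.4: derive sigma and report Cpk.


R_bar = (0.556 + 2.308 + 2.753 + 1.348) / 4 = 1.74125
sigma = R_bar / d2 = 1.74125 / 2.534 = 0.6871547
Cp = (USL - LSL)/(6*sigma) = (111.4 - 91.9)/(6*0.6871547) = 4.7296
Cpu = (111.4 - 96.48)/(3*0.6871547) = 7.2376
Cpl = (96.48 - 91.9)/(3*0.6871547) = 2.2217
Cpk = min(Cpu, Cpl) = 2.2217

2.2217


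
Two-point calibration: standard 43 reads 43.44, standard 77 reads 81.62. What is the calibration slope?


slope = (y2 - y1) / (x2 - x1)
= (81.62 - 43.44) / (77 - 43)
= 38.1800 / 34
= 1.1229

1.1229


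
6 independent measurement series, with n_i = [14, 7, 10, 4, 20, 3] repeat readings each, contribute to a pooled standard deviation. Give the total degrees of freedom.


nu = sum_i (n_i - 1)
nu = ((14 - 1) + (7 - 1) + (10 - 1) + (4 - 1) + (20 - 1) + (3 - 1))
nu = 13 + 6 + 9 + 3 + 19 + 2
nu = 52

52


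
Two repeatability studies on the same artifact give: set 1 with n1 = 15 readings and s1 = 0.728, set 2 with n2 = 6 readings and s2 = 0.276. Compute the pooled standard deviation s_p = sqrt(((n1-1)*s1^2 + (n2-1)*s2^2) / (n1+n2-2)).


s_p = sqrt(((n1-1)*s1^2 + (n2-1)*s2^2) / (n1+n2-2))
numerator = (15-1)*0.728^2 + (6-1)*0.276^2 = 7.419776 + 0.38088 = 7.800656
denominator = 15 + 6 - 2 = 19
s_p^2 = 7.800656 / 19 = 0.41056084
s_p = sqrt(0.41056084) = 0.6408

0.6408


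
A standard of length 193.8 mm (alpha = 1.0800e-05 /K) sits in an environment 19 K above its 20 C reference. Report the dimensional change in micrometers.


dL = L * alpha * dT
= 193.8 * 1.0800e-05 * 19
= 0.0397678 mm
dL_um = 0.0397678 * 1000 = 39.7678 um

39.7678


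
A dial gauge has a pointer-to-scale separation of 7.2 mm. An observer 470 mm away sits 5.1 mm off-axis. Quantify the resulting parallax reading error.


error = h * offset / d
= 7.2 * 5.1 / 470
= 0.0781

0.0781


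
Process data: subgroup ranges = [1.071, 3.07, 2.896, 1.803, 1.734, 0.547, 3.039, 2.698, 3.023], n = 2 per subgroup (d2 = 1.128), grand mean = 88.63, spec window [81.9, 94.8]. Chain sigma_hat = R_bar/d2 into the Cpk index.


R_bar = (1.071 + 3.07 + 2.896 + 1.803 + 1.734 + 0.547 + 3.039 + 2.698 + 3.023) / 9 = 2.209
sigma = R_bar / d2 = 2.209 / 1.128 = 1.9583333
Cp = (USL - LSL)/(6*sigma) = (94.8 - 81.9)/(6*1.9583333) = 1.0979
Cpu = (94.8 - 88.63)/(3*1.9583333) = 1.0502
Cpl = (88.63 - 81.9)/(3*1.9583333) = 1.1455
Cpk = min(Cpu, Cpl) = 1.0502

1.0502


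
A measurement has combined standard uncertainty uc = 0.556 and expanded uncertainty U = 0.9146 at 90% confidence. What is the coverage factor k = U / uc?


k = U / uc
k = 0.9146 / 0.556
k = 1.645

1.645


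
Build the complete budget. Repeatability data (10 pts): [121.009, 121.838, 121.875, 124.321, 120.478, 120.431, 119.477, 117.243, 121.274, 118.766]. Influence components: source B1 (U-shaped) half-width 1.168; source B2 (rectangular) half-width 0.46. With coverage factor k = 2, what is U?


mean = (121.009 + 121.838 + 121.875 + 124.321 + 120.478 + 120.431 + 119.477 + 117.243 + 121.274 + 118.766) / 10 = 120.6712
s = sqrt(sum((x - mean)^2)/(n-1)) = 1.9296675
u_A = s / sqrt(n) = 1.9296675 / sqrt(10) = 0.61021444
u_B1 = 1.168 / sqrt(2) = 0.82590072
u_B2 = 0.46 / sqrt(3) = 0.26558112
uc = sqrt(0.61021444^2 + 0.82590072^2 + 0.26558112^2) = 1.0606635
U = k * uc = 2 * 1.0606635
U = 2.1213

2.1213


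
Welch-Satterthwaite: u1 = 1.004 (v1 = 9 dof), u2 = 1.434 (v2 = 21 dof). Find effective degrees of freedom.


uc = sqrt(u1^2 + u2^2) = sqrt(1.004^2 + 1.434^2) = 1.7505348
v_eff = uc^4 / (u1^4/v1 + u2^4/v2)
= 1.7505348^4 / (1.004^4/9 + 1.434^4/21)
= 9.3903763 / 0.31426149
v_eff = 29.8808

29.8808


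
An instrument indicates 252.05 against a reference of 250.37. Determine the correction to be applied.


Correction = standard - reading
= 250.37 - 252.05
= -1.6800

-1.6800


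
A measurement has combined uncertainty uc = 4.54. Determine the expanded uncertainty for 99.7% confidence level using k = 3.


U = k * uc
U = 3 * 4.54
U = 13.6200

13.6200


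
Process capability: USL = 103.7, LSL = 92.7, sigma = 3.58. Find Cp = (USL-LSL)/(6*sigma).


Cp = (USL - LSL) / (6 * sigma)
= (103.7 - 92.7) / (6 * 3.58)
= 11.0000 / 21.4800
= 0.5121

0.5121


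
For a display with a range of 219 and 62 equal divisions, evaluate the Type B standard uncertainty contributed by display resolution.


resolution = range / divisions
resolution = 219 / 62 = 3.5322581
u_res = resolution / (2*sqrt(3))
u_res = 3.5322581 / 3.4641016
u_res = 1.0197

1.0197


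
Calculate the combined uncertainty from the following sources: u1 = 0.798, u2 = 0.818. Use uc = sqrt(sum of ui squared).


uc = sqrt(0.798^2 + 0.818^2)
uc = sqrt(1.305928)
uc = 1.1428

1.1428


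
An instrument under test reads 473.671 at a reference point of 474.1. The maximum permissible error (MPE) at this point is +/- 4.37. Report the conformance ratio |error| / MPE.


e = indication - reference = 473.671 - 474.1 = -0.4290
|e| = 0.4290
ratio = |e| / MPE = 0.4290 / 4.37
ratio = 0.0982

0.0982


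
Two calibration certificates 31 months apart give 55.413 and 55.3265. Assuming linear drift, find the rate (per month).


rate = (v2 - v1) / months
= (55.3265 - 55.413) / 31
= -0.0865 / 31
= -0.0028

-0.0028


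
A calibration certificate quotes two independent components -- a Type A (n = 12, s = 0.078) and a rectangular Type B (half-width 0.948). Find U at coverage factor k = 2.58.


u_A = s / sqrt(n) = 0.078 / sqrt(12) = 0.02251666
u_B = half_width / sqrt(3) = 0.948 / sqrt(3) = 0.54732806
uc = sqrt(u_A^2 + u_B^2) = sqrt(0.02251666^2 + 0.54732806^2) = 0.54779102
U = k * uc = 2.58 * 0.54779102
U = 1.4133

1.4133


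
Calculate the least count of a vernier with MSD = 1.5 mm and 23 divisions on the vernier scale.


LC = MSD / n_div
= 1.5 / 23
= 0.0652

0.0652


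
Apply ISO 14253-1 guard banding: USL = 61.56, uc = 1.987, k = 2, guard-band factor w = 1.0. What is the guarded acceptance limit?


U = k * uc = 2 * 1.987 = 3.974
guard band g = w * U = 1.0 * 3.974 = 3.974
AL = USL - g = 61.56 - 3.974
AL = 57.5860

57.5860


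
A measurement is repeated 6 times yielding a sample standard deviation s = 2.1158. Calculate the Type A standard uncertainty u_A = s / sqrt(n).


u_A = s / sqrt(n)
u_A = 2.1158 / sqrt(6)
u_A = 2.1158 / 2.4494897
u_A = 0.8638

0.8638


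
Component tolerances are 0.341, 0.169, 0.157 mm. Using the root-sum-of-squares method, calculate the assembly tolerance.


RSS = sqrt(0.341^2 + 0.169^2 + 0.157^2)
= sqrt(0.169491)
= 0.4117

0.4117


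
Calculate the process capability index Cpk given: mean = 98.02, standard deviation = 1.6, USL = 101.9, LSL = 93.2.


Cpu = (USL - mean) / (3*sigma) = (101.9 - 98.02) / (3*1.6) = 0.8083
Cpl = (mean - LSL) / (3*sigma) = (98.02 - 93.2) / (3*1.6) = 1.0042
Cpk = min(Cpu, Cpl) = 0.8083

0.8083


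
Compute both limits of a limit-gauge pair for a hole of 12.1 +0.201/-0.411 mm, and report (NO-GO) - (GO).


GO = nominal - lower_tol (smallest hole = maximum material condition)
GO = 12.1 - 0.411 = 11.689
NO-GO = nominal + upper_tol (largest hole = least material condition)
NO-GO = 12.1 + 0.201 = 12.301
spread = NO-GO - GO = 12.301 - 11.689 = 0.6120

0.6120


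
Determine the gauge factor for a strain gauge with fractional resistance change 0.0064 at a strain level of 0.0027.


GF = (dR/R) / epsilon
= 0.0064 / 0.0027
= 2.3704

2.3704


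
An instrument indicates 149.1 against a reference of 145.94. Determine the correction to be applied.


Correction = standard - reading
= 145.94 - 149.1
= -3.1600

-3.1600


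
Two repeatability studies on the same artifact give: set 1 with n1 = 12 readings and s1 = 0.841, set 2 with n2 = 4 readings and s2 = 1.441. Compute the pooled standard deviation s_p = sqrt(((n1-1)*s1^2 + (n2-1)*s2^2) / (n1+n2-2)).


s_p = sqrt(((n1-1)*s1^2 + (n2-1)*s2^2) / (n1+n2-2))
numerator = (12-1)*0.841^2 + (4-1)*1.441^2 = 7.780091 + 6.229443 = 14.009534
denominator = 12 + 4 - 2 = 14
s_p^2 = 14.009534 / 14 = 1.000681
s_p = sqrt(1.000681) = 1.0003

1.0003


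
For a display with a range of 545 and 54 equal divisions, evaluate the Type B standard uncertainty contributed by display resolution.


resolution = range / divisions
resolution = 545 / 54 = 10.092593
u_res = resolution / (2*sqrt(3))
u_res = 10.092593 / 3.4641016
u_res = 2.9135

2.9135


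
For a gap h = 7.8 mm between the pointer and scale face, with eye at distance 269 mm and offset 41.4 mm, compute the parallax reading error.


error = h * offset / d
= 7.8 * 41.4 / 269
= 1.2004

1.2004


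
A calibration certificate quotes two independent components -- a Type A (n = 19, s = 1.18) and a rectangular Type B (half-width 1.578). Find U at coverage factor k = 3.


u_A = s / sqrt(n) = 1.18 / sqrt(19) = 0.27071057
u_B = half_width / sqrt(3) = 1.578 / sqrt(3) = 0.91105872
uc = sqrt(u_A^2 + u_B^2) = sqrt(0.27071057^2 + 0.91105872^2) = 0.95042738
U = k * uc = 3 * 0.95042738
U = 2.8513

2.8513


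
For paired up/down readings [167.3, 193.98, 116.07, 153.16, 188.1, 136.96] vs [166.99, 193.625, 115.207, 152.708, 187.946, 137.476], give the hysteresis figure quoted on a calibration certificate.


|167.3 - 166.99| = 0.3100
|193.98 - 193.625| = 0.3550
|116.07 - 115.207| = 0.8630
|153.16 - 152.708| = 0.4520
|188.1 - 187.946| = 0.1540
|136.96 - 137.476| = 0.5160
hysteresis = max(diffs) = 0.8630

0.8630


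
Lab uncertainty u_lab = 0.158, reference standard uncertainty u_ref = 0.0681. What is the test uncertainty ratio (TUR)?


TUR = u_lab / u_ref
= 0.158 / 0.0681
= 2.3201

2.3201


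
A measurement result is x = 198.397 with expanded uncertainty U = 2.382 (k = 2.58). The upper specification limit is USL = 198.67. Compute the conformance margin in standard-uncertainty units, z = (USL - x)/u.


u = U / k = 2.382 / 2.58 = 0.92325581
margin = |USL - x| = |198.67 - 198.397| = 0.273
z = margin / u = 0.273 / 0.92325581
z = 0.2957

0.2957


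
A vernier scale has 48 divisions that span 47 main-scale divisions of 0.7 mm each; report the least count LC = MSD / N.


LC = MSD / n_div
= 0.7 / 48
= 0.0146

0.0146


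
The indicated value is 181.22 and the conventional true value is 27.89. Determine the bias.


Systematic error = measured - true
= 181.22 - 27.89
= 153.3300

153.3300


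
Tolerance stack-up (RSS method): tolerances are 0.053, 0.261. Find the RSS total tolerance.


RSS = sqrt(0.053^2 + 0.261^2)
= sqrt(0.07093)
= 0.2663

0.2663


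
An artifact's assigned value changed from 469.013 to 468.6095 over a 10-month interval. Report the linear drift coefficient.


rate = (v2 - v1) / months
= (468.6095 - 469.013) / 10
= -0.4035 / 10
= -0.0403

-0.0403


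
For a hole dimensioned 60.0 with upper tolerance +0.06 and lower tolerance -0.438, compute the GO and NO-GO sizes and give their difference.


GO = nominal - lower_tol (smallest hole = maximum material condition)
GO = 60.0 - 0.438 = 59.562
NO-GO = nominal + upper_tol (largest hole = least material condition)
NO-GO = 60.0 + 0.06 = 60.06
spread = NO-GO - GO = 60.06 - 59.562 = 0.4980

0.4980


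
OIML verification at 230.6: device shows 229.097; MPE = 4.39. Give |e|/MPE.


e = indication - reference = 229.097 - 230.6 = -1.5030
|e| = 1.5030
ratio = |e| / MPE = 1.5030 / 4.39
ratio = 0.3424

0.3424


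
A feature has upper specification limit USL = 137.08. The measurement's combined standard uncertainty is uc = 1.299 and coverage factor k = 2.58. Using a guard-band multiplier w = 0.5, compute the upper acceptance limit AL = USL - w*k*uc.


U = k * uc = 2.58 * 1.299 = 3.35142
guard band g = w * U = 0.5 * 3.35142 = 1.67571
AL = USL - g = 137.08 - 1.67571
AL = 135.4043

135.4043


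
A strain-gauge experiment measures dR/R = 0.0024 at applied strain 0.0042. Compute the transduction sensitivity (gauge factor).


GF = (dR/R) / epsilon
= 0.0024 / 0.0042
= 0.5714

0.5714


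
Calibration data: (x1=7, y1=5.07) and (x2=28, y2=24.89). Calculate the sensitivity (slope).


slope = (y2 - y1) / (x2 - x1)
= (24.89 - 5.07) / (28 - 7)
= 19.8200 / 21
= 0.9438

0.9438


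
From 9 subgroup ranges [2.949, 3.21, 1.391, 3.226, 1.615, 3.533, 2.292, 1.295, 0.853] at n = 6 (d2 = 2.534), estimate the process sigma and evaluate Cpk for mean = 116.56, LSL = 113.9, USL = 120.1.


R_bar = (2.949 + 3.21 + 1.391 + 3.226 + 1.615 + 3.533 + 2.292 + 1.295 + 0.853) / 9 = 2.2626667
sigma = R_bar / d2 = 2.2626667 / 2.534 = 0.89292293
Cp = (USL - LSL)/(6*sigma) = (120.1 - 113.9)/(6*0.89292293) = 1.1572
Cpu = (120.1 - 116.56)/(3*0.89292293) = 1.3215
Cpl = (116.56 - 113.9)/(3*0.89292293) = 0.9930
Cpk = min(Cpu, Cpl) = 0.9930

0.9930


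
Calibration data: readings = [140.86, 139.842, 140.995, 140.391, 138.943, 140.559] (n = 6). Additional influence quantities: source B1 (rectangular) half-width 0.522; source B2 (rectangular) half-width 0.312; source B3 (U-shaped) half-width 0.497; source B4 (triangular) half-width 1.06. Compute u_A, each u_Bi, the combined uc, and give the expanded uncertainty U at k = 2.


mean = (140.86 + 139.842 + 140.995 + 140.391 + 138.943 + 140.559) / 6 = 140.265
s = sqrt(sum((x - mean)^2)/(n-1)) = 0.76365568
u_A = s / sqrt(n) = 0.76365568 / sqrt(6) = 0.31176113
u_B1 = 0.522 / sqrt(3) = 0.30137684
u_B2 = 0.312 / sqrt(3) = 0.18013328
u_B3 = 0.497 / sqrt(2) = 0.35143207
u_B4 = 1.06 / sqrt(6) = 0.43274319
uc = sqrt(0.31176113^2 + 0.30137684^2 + 0.18013328^2 + 0.35143207^2 + 0.43274319^2) = 0.72886361
U = k * uc = 2 * 0.72886361
U = 1.4577

1.4577


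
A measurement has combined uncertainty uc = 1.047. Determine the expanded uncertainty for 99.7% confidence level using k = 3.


U = k * uc
U = 3 * 1.047
U = 3.1410

3.1410


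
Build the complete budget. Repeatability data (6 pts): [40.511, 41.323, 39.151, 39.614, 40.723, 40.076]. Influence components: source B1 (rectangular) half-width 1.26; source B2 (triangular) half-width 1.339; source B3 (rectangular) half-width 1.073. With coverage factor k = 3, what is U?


mean = (40.511 + 41.323 + 39.151 + 39.614 + 40.723 + 40.076) / 6 = 40.233
s = sqrt(sum((x - mean)^2)/(n-1)) = 0.78536845
u_A = s / sqrt(n) = 0.78536845 / sqrt(6) = 0.32062533
u_B1 = 1.26 / sqrt(3) = 0.72746134
u_B2 = 1.339 / sqrt(6) = 0.54664446
u_B3 = 1.073 / sqrt(3) = 0.61949684
uc = sqrt(0.32062533^2 + 0.72746134^2 + 0.54664446^2 + 0.61949684^2) = 1.1465588
U = k * uc = 3 * 1.1465588
U = 3.4397

3.4397


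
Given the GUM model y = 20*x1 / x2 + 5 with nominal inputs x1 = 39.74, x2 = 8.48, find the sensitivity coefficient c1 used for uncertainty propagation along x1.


y = 20*x1 / x2 + 5
dy/dx1 = 20/x2
Evaluate at x2 = 8.48: c1 = 20 / 8.48
c1 = 2.3585

2.3585


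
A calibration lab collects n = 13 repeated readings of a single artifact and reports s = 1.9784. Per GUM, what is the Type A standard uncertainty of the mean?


u_A = s / sqrt(n)
u_A = 1.9784 / sqrt(13)
u_A = 1.9784 / 3.6055513
u_A = 0.5487

0.5487


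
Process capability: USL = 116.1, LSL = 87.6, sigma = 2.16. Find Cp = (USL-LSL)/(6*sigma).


Cp = (USL - LSL) / (6 * sigma)
= (116.1 - 87.6) / (6 * 2.16)
= 28.5000 / 12.9600
= 2.1991

2.1991


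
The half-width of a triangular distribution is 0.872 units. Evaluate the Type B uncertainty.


u_B = half_width / sqrt(6)
u_B = 0.872 / 2.4494897
u_B = 0.3560

0.3560


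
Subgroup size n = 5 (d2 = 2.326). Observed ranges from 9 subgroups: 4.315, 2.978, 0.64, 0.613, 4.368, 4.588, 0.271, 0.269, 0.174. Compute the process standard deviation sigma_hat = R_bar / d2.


R_bar = (4.315 + 2.978 + 0.64 + 0.613 + 4.368 + 4.588 + 0.271 + 0.269 + 0.174) / 9
R_bar = 18.216 / 9 = 2.024
sigma_hat = R_bar / d2 = 2.024 / 2.326 = 0.8702

0.8702


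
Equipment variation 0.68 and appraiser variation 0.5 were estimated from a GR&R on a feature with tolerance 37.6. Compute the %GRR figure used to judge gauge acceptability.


GRR = sqrt(EV^2 + AV^2) = sqrt(0.68^2 + 0.5^2) = 0.84403791
%GRR = GRR / tol * 100 = 0.84403791 / 37.6 * 100
%GRR = 2.2448

2.2448


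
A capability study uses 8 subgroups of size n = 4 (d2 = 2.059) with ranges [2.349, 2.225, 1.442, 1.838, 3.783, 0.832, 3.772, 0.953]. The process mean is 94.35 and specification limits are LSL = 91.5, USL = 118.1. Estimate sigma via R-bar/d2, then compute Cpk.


R_bar = (2.349 + 2.225 + 1.442 + 1.838 + 3.783 + 0.832 + 3.772 + 0.953) / 8 = 2.14925
sigma = R_bar / d2 = 2.14925 / 2.059 = 1.043832
Cp = (USL - LSL)/(6*sigma) = (118.1 - 91.5)/(6*1.043832) = 4.2472
Cpu = (118.1 - 94.35)/(3*1.043832) = 7.5842
Cpl = (94.35 - 91.5)/(3*1.043832) = 0.9101
Cpk = min(Cpu, Cpl) = 0.9101

0.9101


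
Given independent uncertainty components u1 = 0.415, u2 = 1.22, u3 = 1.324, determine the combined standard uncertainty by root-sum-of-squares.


uc = sqrt(0.415^2 + 1.22^2 + 1.324^2)
uc = sqrt(3.413601)
uc = 1.8476

1.8476


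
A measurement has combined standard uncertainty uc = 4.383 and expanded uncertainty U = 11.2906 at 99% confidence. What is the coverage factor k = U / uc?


k = U / uc
k = 11.2906 / 4.383
k = 2.576

2.576


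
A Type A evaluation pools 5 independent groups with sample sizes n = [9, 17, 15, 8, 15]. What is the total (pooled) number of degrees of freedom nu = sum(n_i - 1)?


nu = sum_i (n_i - 1)
nu = ((9 - 1) + (17 - 1) + (15 - 1) + (8 - 1) + (15 - 1))
nu = 8 + 16 + 14 + 7 + 14
nu = 59

59


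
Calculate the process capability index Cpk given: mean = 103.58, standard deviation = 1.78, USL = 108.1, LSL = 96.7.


Cpu = (USL - mean) / (3*sigma) = (108.1 - 103.58) / (3*1.78) = 0.8464
Cpl = (mean - LSL) / (3*sigma) = (103.58 - 96.7) / (3*1.78) = 1.2884
Cpk = min(Cpu, Cpl) = 0.8464

0.8464


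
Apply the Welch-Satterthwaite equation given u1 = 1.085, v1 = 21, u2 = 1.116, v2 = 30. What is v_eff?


uc = sqrt(u1^2 + u2^2) = sqrt(1.085^2 + 1.116^2) = 1.5564964
v_eff = uc^4 / (u1^4/v1 + u2^4/v2)
= 1.5564964^4 / (1.085^4/21 + 1.116^4/30)
= 5.8693834 / 0.11769863
v_eff = 49.8679

49.8679


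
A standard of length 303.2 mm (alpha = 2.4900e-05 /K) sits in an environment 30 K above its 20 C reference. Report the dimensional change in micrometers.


dL = L * alpha * dT
= 303.2 * 2.4900e-05 * 30
= 0.2264904 mm
dL_um = 0.2264904 * 1000 = 226.4904 um

226.4904


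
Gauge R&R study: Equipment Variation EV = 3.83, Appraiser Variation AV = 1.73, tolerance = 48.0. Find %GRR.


GRR = sqrt(EV^2 + AV^2) = sqrt(3.83^2 + 1.73^2) = 4.2025944
%GRR = GRR / tol * 100 = 4.2025944 / 48.0 * 100
%GRR = 8.7554

8.7554


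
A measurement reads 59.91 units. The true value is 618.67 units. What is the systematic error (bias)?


Systematic error = measured - true
= 59.91 - 618.67
= -558.7600

-558.7600


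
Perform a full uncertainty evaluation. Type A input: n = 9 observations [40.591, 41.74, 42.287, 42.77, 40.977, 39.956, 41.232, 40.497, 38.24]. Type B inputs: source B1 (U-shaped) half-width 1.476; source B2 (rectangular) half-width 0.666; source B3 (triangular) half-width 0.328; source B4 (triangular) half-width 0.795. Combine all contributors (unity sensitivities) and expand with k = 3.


mean = (40.591 + 41.74 + 42.287 + 42.77 + 40.977 + 39.956 + 41.232 + 40.497 + 38.24) / 9 = 40.92111111
s = sqrt(sum((x - mean)^2)/(n-1)) = 1.3445741
u_A = s / sqrt(n) = 1.3445741 / sqrt(9) = 0.44819137
u_B1 = 1.476 / sqrt(2) = 1.0436896
u_B2 = 0.666 / sqrt(3) = 0.38451528
u_B3 = 0.328 / sqrt(6) = 0.13390544
u_B4 = 0.795 / sqrt(6) = 0.32455739
uc = sqrt(0.44819137^2 + 1.0436896^2 + 0.38451528^2 + 0.13390544^2 + 0.32455739^2) = 1.2495134
U = k * uc = 3 * 1.2495134
U = 3.7485

3.7485


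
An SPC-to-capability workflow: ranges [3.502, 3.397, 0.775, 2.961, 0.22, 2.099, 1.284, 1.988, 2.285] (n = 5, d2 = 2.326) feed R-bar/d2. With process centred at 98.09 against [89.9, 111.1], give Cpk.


R_bar = (3.502 + 3.397 + 0.775 + 2.961 + 0.22 + 2.099 + 1.284 + 1.988 + 2.285) / 9 = 2.0567778
sigma = R_bar / d2 = 2.0567778 / 2.326 = 0.88425529
Cp = (USL - LSL)/(6*sigma) = (111.1 - 89.9)/(6*0.88425529) = 3.9958
Cpu = (111.1 - 98.09)/(3*0.88425529) = 4.9043
Cpl = (98.09 - 89.9)/(3*0.88425529) = 3.0873
Cpk = min(Cpu, Cpl) = 3.0873

3.0873


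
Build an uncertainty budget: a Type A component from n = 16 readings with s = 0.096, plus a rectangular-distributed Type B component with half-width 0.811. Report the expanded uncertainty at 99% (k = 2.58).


u_A = s / sqrt(n) = 0.096 / sqrt(16) = 0.024
u_B = half_width / sqrt(3) = 0.811 / sqrt(3) = 0.46823107
uc = sqrt(u_A^2 + u_B^2) = sqrt(0.024^2 + 0.46823107^2) = 0.46884575
U = k * uc = 2.58 * 0.46884575
U = 1.2096

1.2096


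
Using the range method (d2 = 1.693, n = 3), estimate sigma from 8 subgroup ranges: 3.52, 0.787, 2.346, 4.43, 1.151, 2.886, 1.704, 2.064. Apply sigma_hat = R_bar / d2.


R_bar = (3.52 + 0.787 + 2.346 + 4.43 + 1.151 + 2.886 + 1.704 + 2.064) / 8
R_bar = 18.888 / 8 = 2.361
sigma_hat = R_bar / d2 = 2.361 / 1.693 = 1.3946

1.3946


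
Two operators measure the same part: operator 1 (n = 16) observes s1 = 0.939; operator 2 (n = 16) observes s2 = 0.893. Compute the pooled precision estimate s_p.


s_p = sqrt(((n1-1)*s1^2 + (n2-1)*s2^2) / (n1+n2-2))
numerator = (16-1)*0.939^2 + (16-1)*0.893^2 = 13.225815 + 11.961735 = 25.18755
denominator = 16 + 16 - 2 = 30
s_p^2 = 25.18755 / 30 = 0.839585
s_p = sqrt(0.839585) = 0.9163

0.9163


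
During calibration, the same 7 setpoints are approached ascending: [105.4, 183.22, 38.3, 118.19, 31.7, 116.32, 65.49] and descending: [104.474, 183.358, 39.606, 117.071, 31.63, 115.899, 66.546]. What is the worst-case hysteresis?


|105.4 - 104.474| = 0.9260
|183.22 - 183.358| = 0.1380
|38.3 - 39.606| = 1.3060
|118.19 - 117.071| = 1.1190
|31.7 - 31.63| = 0.0700
|116.32 - 115.899| = 0.4210
|65.49 - 66.546| = 1.0560
hysteresis = max(diffs) = 1.3060

1.3060


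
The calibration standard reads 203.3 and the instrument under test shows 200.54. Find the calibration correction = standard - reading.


Correction = standard - reading
= 203.3 - 200.54
= 2.7600

2.7600


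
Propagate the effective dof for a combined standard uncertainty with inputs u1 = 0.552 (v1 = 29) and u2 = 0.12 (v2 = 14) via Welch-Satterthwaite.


uc = sqrt(u1^2 + u2^2) = sqrt(0.552^2 + 0.12^2) = 0.56489291
v_eff = uc^4 / (u1^4/v1 + u2^4/v2)
= 0.56489291^4 / (0.552^4/29 + 0.12^4/14)
= 0.10182736 / 0.0032163469
v_eff = 31.6593

31.6593


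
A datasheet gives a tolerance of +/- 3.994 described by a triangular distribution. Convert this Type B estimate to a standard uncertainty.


u_B = half_width / sqrt(6)
u_B = 3.994 / 2.4494897
u_B = 1.6305

1.6305


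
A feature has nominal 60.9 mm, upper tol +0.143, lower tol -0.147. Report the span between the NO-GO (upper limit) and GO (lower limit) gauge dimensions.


GO = nominal - lower_tol (smallest hole = maximum material condition)
GO = 60.9 - 0.147 = 60.753
NO-GO = nominal + upper_tol (largest hole = least material condition)
NO-GO = 60.9 + 0.143 = 61.043
spread = NO-GO - GO = 61.043 - 60.753 = 0.2900

0.2900


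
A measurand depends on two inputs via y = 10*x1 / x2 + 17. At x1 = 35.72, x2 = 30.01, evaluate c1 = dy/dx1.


y = 10*x1 / x2 + 17
dy/dx1 = 10/x2
Evaluate at x2 = 30.01: c1 = 10 / 30.01
c1 = 0.3332

0.3332


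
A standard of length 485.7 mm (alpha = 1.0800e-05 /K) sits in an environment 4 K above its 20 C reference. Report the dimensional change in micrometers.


dL = L * alpha * dT
= 485.7 * 1.0800e-05 * 4
= 0.0209822 mm
dL_um = 0.0209822 * 1000 = 20.9822 um

20.9822


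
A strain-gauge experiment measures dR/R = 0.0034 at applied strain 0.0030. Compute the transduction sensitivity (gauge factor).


GF = (dR/R) / epsilon
= 0.0034 / 0.0030
= 1.1333

1.1333


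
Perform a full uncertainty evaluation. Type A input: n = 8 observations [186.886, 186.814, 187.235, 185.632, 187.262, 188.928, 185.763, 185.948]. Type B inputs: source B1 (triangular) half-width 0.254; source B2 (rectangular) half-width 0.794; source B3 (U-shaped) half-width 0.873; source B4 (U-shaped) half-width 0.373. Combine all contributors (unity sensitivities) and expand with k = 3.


mean = (186.886 + 186.814 + 187.235 + 185.632 + 187.262 + 188.928 + 185.763 + 185.948) / 8 = 186.8085
s = sqrt(sum((x - mean)^2)/(n-1)) = 1.0759424
u_A = s / sqrt(n) = 1.0759424 / sqrt(8) = 0.38040308
u_B1 = 0.254 / sqrt(6) = 0.10369507
u_B2 = 0.794 / sqrt(3) = 0.45841611
u_B3 = 0.873 / sqrt(2) = 0.61730422
u_B4 = 0.373 / sqrt(2) = 0.26375083
uc = sqrt(0.38040308^2 + 0.10369507^2 + 0.45841611^2 + 0.61730422^2 + 0.26375083^2) = 0.90345642
U = k * uc = 3 * 0.90345642
U = 2.7104

2.7104


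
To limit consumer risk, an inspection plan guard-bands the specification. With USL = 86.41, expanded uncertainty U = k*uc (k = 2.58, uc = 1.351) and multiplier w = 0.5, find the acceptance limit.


U = k * uc = 2.58 * 1.351 = 3.48558
guard band g = w * U = 0.5 * 3.48558 = 1.74279
AL = USL - g = 86.41 - 1.74279
AL = 84.6672

84.6672


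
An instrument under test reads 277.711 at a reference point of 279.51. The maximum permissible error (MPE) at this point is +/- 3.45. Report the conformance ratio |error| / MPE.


e = indication - reference = 277.711 - 279.51 = -1.7990
|e| = 1.7990
ratio = |e| / MPE = 1.7990 / 3.45
ratio = 0.5214

0.5214


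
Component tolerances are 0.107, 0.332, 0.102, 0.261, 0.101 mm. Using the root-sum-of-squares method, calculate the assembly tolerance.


RSS = sqrt(0.107^2 + 0.332^2 + 0.102^2 + 0.261^2 + 0.101^2)
= sqrt(0.210399)
= 0.4587

0.4587


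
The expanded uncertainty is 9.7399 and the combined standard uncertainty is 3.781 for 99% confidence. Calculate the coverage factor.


k = U / uc
k = 9.7399 / 3.781
k = 2.576

2.576


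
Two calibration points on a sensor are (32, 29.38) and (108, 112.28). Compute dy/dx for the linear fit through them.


slope = (y2 - y1) / (x2 - x1)
= (112.28 - 29.38) / (108 - 32)
= 82.9000 / 76
= 1.0908

1.0908


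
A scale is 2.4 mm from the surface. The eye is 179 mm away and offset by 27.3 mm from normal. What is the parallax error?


error = h * offset / d
= 2.4 * 27.3 / 179
= 0.3660

0.3660


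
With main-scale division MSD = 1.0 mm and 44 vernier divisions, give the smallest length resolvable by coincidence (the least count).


LC = MSD / n_div
= 1.0 / 44
= 0.0227

0.0227


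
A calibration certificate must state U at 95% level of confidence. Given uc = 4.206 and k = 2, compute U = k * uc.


U = k * uc
U = 2 * 4.206
U = 8.4120

8.4120


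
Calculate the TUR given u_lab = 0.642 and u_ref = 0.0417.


TUR = u_lab / u_ref
= 0.642 / 0.0417
= 15.3957

15.3957


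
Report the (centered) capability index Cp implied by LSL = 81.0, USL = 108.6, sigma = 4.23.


Cp = (USL - LSL) / (6 * sigma)
= (108.6 - 81.0) / (6 * 4.23)
= 27.6000 / 25.3800
= 1.0875

1.0875


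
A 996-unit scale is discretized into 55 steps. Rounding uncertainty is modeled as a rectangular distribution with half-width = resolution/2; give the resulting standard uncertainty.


resolution = range / divisions
resolution = 996 / 55 = 18.109091
u_res = resolution / (2*sqrt(3))
u_res = 18.109091 / 3.4641016
u_res = 5.2276

5.2276


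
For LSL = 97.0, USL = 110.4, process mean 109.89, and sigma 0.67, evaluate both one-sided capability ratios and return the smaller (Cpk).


Cpu = (USL - mean) / (3*sigma) = (110.4 - 109.89) / (3*0.67) = 0.2537
Cpl = (mean - LSL) / (3*sigma) = (109.89 - 97.0) / (3*0.67) = 6.4129
Cpk = min(Cpu, Cpl) = 0.2537

0.2537


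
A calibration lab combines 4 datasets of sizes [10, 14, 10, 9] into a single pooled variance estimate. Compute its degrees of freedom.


nu = sum_i (n_i - 1)
nu = ((10 - 1) + (14 - 1) + (10 - 1) + (9 - 1))
nu = 9 + 13 + 9 + 8
nu = 39

39


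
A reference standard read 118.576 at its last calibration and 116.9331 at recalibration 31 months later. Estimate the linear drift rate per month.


rate = (v2 - v1) / months
= (116.9331 - 118.576) / 31
= -1.6429 / 31
= -0.0530

-0.0530


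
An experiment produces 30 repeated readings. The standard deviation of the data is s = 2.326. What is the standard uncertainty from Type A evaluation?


u_A = s / sqrt(n)
u_A = 2.326 / sqrt(30)
u_A = 2.326 / 5.4772256
u_A = 0.4247

0.4247


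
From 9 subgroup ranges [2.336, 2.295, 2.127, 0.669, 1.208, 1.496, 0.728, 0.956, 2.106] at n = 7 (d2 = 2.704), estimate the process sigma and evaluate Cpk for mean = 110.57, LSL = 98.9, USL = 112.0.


R_bar = (2.336 + 2.295 + 2.127 + 0.669 + 1.208 + 1.496 + 0.728 + 0.956 + 2.106) / 9 = 1.5467778
sigma = R_bar / d2 = 1.5467778 / 2.704 = 0.57203321
Cp = (USL - LSL)/(6*sigma) = (112.0 - 98.9)/(6*0.57203321) = 3.8168
Cpu = (112.0 - 110.57)/(3*0.57203321) = 0.8333
Cpl = (110.57 - 98.9)/(3*0.57203321) = 6.8003
Cpk = min(Cpu, Cpl) = 0.8333

0.8333


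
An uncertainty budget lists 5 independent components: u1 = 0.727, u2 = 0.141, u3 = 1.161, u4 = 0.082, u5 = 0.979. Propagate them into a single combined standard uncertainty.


uc = sqrt(0.727^2 + 0.141^2 + 1.161^2 + 0.082^2 + 0.979^2)
uc = sqrt(2.861496)
uc = 1.6916

1.6916


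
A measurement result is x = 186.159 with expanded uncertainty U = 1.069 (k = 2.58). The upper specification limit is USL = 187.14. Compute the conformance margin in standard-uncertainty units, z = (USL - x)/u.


u = U / k = 1.069 / 2.58 = 0.41434109
margin = |USL - x| = |187.14 - 186.159| = 0.981
z = margin / u = 0.981 / 0.41434109
z = 2.3676

2.3676


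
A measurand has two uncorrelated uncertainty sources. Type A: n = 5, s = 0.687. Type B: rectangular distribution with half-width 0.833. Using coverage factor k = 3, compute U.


u_A = s / sqrt(n) = 0.687 / sqrt(5) = 0.30723574
u_B = half_width / sqrt(3) = 0.833 / sqrt(3) = 0.48093277
uc = sqrt(u_A^2 + u_B^2) = sqrt(0.30723574^2 + 0.48093277^2) = 0.57069267
U = k * uc = 3 * 0.57069267
U = 1.7121

1.7121


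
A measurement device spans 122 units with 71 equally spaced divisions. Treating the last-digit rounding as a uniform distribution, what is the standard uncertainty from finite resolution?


resolution = range / divisions
resolution = 122 / 71 = 1.7183099
u_res = resolution / (2*sqrt(3))
u_res = 1.7183099 / 3.4641016
u_res = 0.4960

0.4960


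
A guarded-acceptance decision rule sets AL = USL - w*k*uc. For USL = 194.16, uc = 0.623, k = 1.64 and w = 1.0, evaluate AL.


U = k * uc = 1.64 * 0.623 = 1.02172
guard band g = w * U = 1.0 * 1.02172 = 1.02172
AL = USL - g = 194.16 - 1.02172
AL = 193.1383

193.1383


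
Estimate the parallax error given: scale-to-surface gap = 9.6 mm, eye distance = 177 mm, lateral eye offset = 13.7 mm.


error = h * offset / d
= 9.6 * 13.7 / 177
= 0.7431

0.7431


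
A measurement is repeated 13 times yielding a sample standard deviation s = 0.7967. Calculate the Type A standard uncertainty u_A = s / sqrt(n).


u_A = s / sqrt(n)
u_A = 0.7967 / sqrt(13)
u_A = 0.7967 / 3.6055513
u_A = 0.2210

0.2210


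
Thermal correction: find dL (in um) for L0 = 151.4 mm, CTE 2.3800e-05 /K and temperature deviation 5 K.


dL = L * alpha * dT
= 151.4 * 2.3800e-05 * 5
= 0.0180166 mm
dL_um = 0.0180166 * 1000 = 18.0166 um

18.0166


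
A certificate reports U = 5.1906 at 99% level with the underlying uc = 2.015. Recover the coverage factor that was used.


k = U / uc
k = 5.1906 / 2.015
k = 2.576

2.576


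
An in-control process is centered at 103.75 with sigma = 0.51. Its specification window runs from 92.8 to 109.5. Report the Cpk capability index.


Cpu = (USL - mean) / (3*sigma) = (109.5 - 103.75) / (3*0.51) = 3.7582
Cpl = (mean - LSL) / (3*sigma) = (103.75 - 92.8) / (3*0.51) = 7.1569
Cpk = min(Cpu, Cpl) = 3.7582

3.7582


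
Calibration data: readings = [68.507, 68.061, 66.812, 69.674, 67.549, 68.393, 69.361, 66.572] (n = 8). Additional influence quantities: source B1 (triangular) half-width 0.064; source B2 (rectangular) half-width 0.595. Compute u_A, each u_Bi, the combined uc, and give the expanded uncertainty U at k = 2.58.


mean = (68.507 + 68.061 + 66.812 + 69.674 + 67.549 + 68.393 + 69.361 + 66.572) / 8 = 68.116125
s = sqrt(sum((x - mean)^2)/(n-1)) = 1.1094313
u_A = s / sqrt(n) = 1.1094313 / sqrt(8) = 0.3922432
u_B1 = 0.064 / sqrt(6) = 0.026127891
u_B2 = 0.595 / sqrt(3) = 0.34352341
uc = sqrt(0.3922432^2 + 0.026127891^2 + 0.34352341^2) = 0.52205912
U = k * uc = 2.58 * 0.52205912
U = 1.3469

1.3469


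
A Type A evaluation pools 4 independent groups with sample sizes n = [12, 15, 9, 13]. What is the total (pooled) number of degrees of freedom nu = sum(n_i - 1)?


nu = sum_i (n_i - 1)
nu = ((12 - 1) + (15 - 1) + (9 - 1) + (13 - 1))
nu = 11 + 14 + 8 + 12
nu = 45

45


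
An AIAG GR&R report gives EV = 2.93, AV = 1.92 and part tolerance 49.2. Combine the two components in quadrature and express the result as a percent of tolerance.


GRR = sqrt(EV^2 + AV^2) = sqrt(2.93^2 + 1.92^2) = 3.5030415
%GRR = GRR / tol * 100 = 3.5030415 / 49.2 * 100
%GRR = 7.1200

7.1200


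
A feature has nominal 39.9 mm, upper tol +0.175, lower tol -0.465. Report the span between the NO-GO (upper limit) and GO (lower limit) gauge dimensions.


GO = nominal - lower_tol (smallest hole = maximum material condition)
GO = 39.9 - 0.465 = 39.435
NO-GO = nominal + upper_tol (largest hole = least material condition)
NO-GO = 39.9 + 0.175 = 40.075
spread = NO-GO - GO = 40.075 - 39.435 = 0.6400

0.6400


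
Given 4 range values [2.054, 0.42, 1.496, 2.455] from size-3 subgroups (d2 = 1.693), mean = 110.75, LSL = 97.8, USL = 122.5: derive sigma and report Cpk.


R_bar = (2.054 + 0.42 + 1.496 + 2.455) / 4 = 1.60625
sigma = R_bar / d2 = 1.60625 / 1.693 = 0.9487596
Cp = (USL - LSL)/(6*sigma) = (122.5 - 97.8)/(6*0.9487596) = 4.3390
Cpu = (122.5 - 110.75)/(3*0.9487596) = 4.1282
Cpl = (110.75 - 97.8)/(3*0.9487596) = 4.5498
Cpk = min(Cpu, Cpl) = 4.1282

4.1282


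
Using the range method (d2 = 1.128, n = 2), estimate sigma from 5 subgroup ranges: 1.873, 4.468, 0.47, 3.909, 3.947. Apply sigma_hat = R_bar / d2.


R_bar = (1.873 + 4.468 + 0.47 + 3.909 + 3.947) / 5
R_bar = 14.667 / 5 = 2.9334
sigma_hat = R_bar / d2 = 2.9334 / 1.128 = 2.6005

2.6005


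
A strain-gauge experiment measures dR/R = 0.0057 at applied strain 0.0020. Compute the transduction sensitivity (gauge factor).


GF = (dR/R) / epsilon
= 0.0057 / 0.0020
= 2.8500

2.8500


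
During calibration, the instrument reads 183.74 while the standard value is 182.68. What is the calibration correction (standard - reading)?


Correction = standard - reading
= 182.68 - 183.74
= -1.0600

-1.0600


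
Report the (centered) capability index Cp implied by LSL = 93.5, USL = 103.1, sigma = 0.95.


Cp = (USL - LSL) / (6 * sigma)
= (103.1 - 93.5) / (6 * 0.95)
= 9.6000 / 5.7000
= 1.6842

1.6842


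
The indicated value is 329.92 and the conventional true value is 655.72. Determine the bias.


Systematic error = measured - true
= 329.92 - 655.72
= -325.8000

-325.8000
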